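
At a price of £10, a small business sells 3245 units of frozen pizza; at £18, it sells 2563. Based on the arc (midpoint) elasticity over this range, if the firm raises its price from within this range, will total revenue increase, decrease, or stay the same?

increase

Arc ε = (-682/8)(14.00/2904.0) ≈ -0.411.
|ε| = 0.41 < 1, so demand is inelastic. A price rise therefore raises total revenue.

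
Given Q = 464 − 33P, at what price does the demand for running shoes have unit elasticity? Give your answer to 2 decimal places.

For linear demand Q = a − bP, ε = −bP/(a − bP). |ε| = 1 when bP = a − bP, i.e. P = a/(2b).
P = 464/(2·33) = 464/66 = 7.0303.

7.03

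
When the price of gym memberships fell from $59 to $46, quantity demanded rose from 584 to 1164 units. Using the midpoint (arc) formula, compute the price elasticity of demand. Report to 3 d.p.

ΔQ = 1164 − 584 = 580; ΔP = 46 − 59 = -13.
Midpoints: P̄ = 52.50, Q̄ = 874.0.
ε = (ΔQ/ΔP)(P̄/Q̄) = (580/-13)(52.50/874.0).

-2.680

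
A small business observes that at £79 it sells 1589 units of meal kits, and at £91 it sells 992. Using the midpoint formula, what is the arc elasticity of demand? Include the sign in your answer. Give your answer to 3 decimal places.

ΔQ = 992 − 1589 = -597; ΔP = 91 − 79 = 12.
Midpoints: P̄ = 85.00, Q̄ = 1290.5.
ε = (ΔQ/ΔP)(P̄/Q̄) = (-597/12)(85.00/1290.5).

-3.277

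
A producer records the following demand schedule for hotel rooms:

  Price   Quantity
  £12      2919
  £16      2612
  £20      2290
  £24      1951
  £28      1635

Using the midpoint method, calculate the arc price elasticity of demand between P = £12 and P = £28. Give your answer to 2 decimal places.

-0.70

At P = 12, Q = 2919; at P = 28, Q = 1635.
ΔQ = -1284, ΔP = 16. Midpoints: P̄ = 20.00, Q̄ = 2277.0.
ε = (ΔQ/ΔP)(P̄/Q̄) = (-1284/16)(20.00/2277.0).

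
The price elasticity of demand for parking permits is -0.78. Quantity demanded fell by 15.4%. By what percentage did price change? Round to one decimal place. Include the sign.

19.7%

%ΔP ≈ %ΔQ / ε = (-15.4%)/(-0.78) = 19.74%.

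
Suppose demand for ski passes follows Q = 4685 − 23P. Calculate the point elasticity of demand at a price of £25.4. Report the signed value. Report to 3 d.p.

At P = 25.4, Q = 4100.800.
dQ/dP = −23.
ε = (dQ/dP)(P/Q) = (-23)(25.4/4100.800).
|ε| < 1, so demand is inelastic at this price.

-0.142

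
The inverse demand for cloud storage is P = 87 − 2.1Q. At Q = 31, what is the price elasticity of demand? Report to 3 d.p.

At Q = 31, P = 87 − 2.1(31) = 21.90.
dP/dQ = −2.1, so dQ/dP = 1/(−2.1) = -0.476.
ε = (dQ/dP)(P/Q) = (-0.476)(21.90/31).

-0.336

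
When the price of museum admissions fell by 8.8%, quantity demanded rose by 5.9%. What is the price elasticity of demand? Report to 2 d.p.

ε = %ΔQ / %ΔP = (5.9)/(-8.8) = -0.670.

-0.67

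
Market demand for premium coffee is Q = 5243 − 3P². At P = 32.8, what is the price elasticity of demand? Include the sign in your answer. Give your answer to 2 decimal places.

At P = 32.8, Q = 2015.480.
dQ/dP = −6P = -196.800.
ε = (dQ/dP)(P/Q) = (-196.800)(32.8/2015.480).

-3.20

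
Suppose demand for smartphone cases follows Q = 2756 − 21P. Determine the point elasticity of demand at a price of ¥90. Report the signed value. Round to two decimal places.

-2.18

At P = 90, Q = 866.
dQ/dP = −21.
ε = (dQ/dP)(P/Q) = (-21)(90/866).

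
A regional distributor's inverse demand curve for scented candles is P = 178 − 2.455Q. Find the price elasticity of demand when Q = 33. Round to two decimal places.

-1.20

At Q = 33, P = 178 − 2.455(33) = 96.98.
dP/dQ = −2.455, so dQ/dP = 1/(−2.455) = -0.407.
ε = (dQ/dP)(P/Q) = (-0.407)(96.98/33).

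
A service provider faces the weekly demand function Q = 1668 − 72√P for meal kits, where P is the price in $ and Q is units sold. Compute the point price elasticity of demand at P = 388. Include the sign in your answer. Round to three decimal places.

-2.839

At P = 388, Q = 249.764.
dQ/dP = −72/(2√P) = -1.828.
ε = (dQ/dP)(P/Q) = (-1.828)(388/249.764).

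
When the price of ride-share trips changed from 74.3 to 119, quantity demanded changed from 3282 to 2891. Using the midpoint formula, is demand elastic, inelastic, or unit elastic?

inelastic

Arc ε ≈ -0.274.
|ε| = 0.27 < 1.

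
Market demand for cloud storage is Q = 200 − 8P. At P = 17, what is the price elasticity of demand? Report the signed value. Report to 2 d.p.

-2.13

At P = 17, Q = 64.
dQ/dP = −8.
ε = (dQ/dP)(P/Q) = (-8)(17/64).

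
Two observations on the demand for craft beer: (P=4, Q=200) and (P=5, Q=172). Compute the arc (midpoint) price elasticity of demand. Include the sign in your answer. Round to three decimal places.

ΔQ = 172 − 200 = -28; ΔP = 5 − 4 = 1.
Midpoints: P̄ = 4.50, Q̄ = 186.0.
ε = (ΔQ/ΔP)(P̄/Q̄) = (-28/1)(4.50/186.0).

-0.677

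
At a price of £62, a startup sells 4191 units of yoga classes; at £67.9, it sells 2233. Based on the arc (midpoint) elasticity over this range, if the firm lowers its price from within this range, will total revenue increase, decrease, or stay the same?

Arc ε = (-1958/5.9)(64.95/3212.0) ≈ -6.711.
|ε| = 6.71 > 1, so demand is elastic. A price cut therefore raises total revenue.

increase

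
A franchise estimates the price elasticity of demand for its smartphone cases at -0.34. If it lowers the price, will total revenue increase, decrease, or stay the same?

decrease

|ε| = 0.34 < 1, so demand is inelastic. A price cut therefore reduces total revenue.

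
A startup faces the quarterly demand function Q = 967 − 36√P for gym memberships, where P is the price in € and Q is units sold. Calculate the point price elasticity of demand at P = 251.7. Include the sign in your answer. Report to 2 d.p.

-0.72

At P = 251.7, Q = 395.858.
dQ/dP = −36/(2√P) = -1.135.
ε = (dQ/dP)(P/Q) = (-1.135)(251.7/395.858).
|ε| < 1, so demand is inelastic at this price.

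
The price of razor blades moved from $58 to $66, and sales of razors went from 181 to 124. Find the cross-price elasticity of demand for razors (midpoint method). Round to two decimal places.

-2.90

ΔQ_x = 124 − 181 = -57; ΔP_y = 66 − 58 = 8.
Midpoints: P̄_y = 62.00, Q̄_x = 152.5.
ε_xy = (ΔQ_x/ΔP_y)(P̄_y/Q̄_x) = (-57/8)(62.00/152.5).
ε_xy < 0, so the goods are complements.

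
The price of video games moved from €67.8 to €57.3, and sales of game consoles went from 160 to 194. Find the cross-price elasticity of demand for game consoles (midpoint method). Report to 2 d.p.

-1.14

ΔQ_x = 194 − 160 = 34; ΔP_y = 57.3 − 67.8 = -10.5.
Midpoints: P̄_y = 62.55, Q̄_x = 177.0.
ε_xy = (ΔQ_x/ΔP_y)(P̄_y/Q̄_x) = (34/-10.5)(62.55/177.0).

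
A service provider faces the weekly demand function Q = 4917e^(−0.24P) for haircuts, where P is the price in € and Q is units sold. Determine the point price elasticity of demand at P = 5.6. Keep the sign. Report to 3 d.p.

-1.344

At P = 5.6, Q = 1282.355.
dQ/dP = −0.24·4917e^(−0.24P) = −0.24Q = -307.765.
ε = (dQ/dP)(P/Q) = (-307.765)(5.6/1282.355).
|ε| > 1, so demand is elastic at this price.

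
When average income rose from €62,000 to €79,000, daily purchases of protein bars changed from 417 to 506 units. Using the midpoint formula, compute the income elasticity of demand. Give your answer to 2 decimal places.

ΔQ = 89, ΔI = 17000. Midpoints: Ī = 70,500, Q̄ = 461.5.
ε_I = (ΔQ/ΔI)(Ī/Q̄) = (89/17000)(70500/461.5).

0.80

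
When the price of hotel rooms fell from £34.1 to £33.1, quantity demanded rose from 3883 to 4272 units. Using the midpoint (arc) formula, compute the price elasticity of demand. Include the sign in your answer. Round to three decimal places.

-3.205

ΔQ = 4272 − 3883 = 389; ΔP = 33.1 − 34.1 = -1.
Midpoints: P̄ = 33.60, Q̄ = 4077.5.
ε = (ΔQ/ΔP)(P̄/Q̄) = (389/-1)(33.60/4077.5).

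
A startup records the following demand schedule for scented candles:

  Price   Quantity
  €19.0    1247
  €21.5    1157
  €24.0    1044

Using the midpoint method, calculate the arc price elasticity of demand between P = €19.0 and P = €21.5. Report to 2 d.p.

-0.61

At P = 19.0, Q = 1247; at P = 21.5, Q = 1157.
ΔQ = -90, ΔP = 2.5. Midpoints: P̄ = 20.25, Q̄ = 1202.0.
ε = (ΔQ/ΔP)(P̄/Q̄) = (-90/2.5)(20.25/1202.0).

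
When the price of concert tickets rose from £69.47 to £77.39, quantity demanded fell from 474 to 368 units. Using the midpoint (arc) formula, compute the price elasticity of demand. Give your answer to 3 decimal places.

ΔQ = 368 − 474 = -106; ΔP = 77.39 − 69.47 = 7.92.
Midpoints: P̄ = 73.43, Q̄ = 421.0.
ε = (ΔQ/ΔP)(P̄/Q̄) = (-106/7.92)(73.43/421.0).

-2.334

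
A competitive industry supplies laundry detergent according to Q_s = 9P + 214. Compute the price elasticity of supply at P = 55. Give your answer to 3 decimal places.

0.698

At P = 55, Q_s = 709.
dQ_s/dP = 9.
ε_s = (dQ_s/dP)(P/Q_s) = (9)(55/709).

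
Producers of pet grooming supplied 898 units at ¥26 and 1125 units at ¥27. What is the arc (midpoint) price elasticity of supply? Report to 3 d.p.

5.947

ΔQ = 1125 − 898 = 227; ΔP = 27 − 26 = 1.
Midpoints: P̄ = 26.50, Q̄ = 1011.5.
ε_s = (ΔQ/ΔP)(P̄/Q̄) = (227/1)(26.50/1011.5).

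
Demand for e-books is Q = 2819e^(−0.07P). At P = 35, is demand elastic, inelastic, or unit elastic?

elastic

Q = 243.262, dQ/dP = -17.028.
ε = (dQ/dP)(P/Q) ≈ -2.450.
|ε| = 2.45 > 1.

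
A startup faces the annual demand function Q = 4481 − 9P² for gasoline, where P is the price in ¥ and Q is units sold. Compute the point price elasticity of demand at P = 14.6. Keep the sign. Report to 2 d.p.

At P = 14.6, Q = 2562.560.
dQ/dP = −18P = -262.800.
ε = (dQ/dP)(P/Q) = (-262.800)(14.6/2562.560).
|ε| > 1, so demand is elastic at this price.

-1.50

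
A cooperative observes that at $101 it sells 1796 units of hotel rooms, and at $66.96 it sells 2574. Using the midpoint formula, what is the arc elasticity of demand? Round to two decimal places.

-0.88

ΔQ = 2574 − 1796 = 778; ΔP = 66.96 − 101 = -34.04.
Midpoints: P̄ = 83.98, Q̄ = 2185.0.
ε = (ΔQ/ΔP)(P̄/Q̄) = (778/-34.04)(83.98/2185.0).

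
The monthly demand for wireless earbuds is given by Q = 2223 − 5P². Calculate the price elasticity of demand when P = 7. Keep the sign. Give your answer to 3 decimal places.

-0.248

At P = 7, Q = 1978.
dQ/dP = −10P = -70.
ε = (dQ/dP)(P/Q) = (-70)(7/1978).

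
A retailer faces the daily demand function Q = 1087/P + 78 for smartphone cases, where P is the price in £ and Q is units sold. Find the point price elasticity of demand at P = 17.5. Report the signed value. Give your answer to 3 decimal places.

At P = 17.5, Q = 140.114.
dQ/dP = −1087/P² = -3.549.
ε = (dQ/dP)(P/Q) = (-3.549)(17.5/140.114).
|ε| < 1, so demand is inelastic at this price.

-0.443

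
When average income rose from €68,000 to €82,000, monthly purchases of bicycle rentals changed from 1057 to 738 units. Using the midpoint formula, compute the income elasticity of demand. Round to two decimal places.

ΔQ = -319, ΔI = 14000. Midpoints: Ī = 75,000, Q̄ = 897.5.
ε_I = (ΔQ/ΔI)(Ī/Q̄) = (-319/14000)(75000/897.5).
ε_I < 0, so the good is inferior.

-1.90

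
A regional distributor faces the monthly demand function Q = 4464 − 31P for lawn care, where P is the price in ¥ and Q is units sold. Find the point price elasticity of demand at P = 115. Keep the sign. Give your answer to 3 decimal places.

-3.966

At P = 115, Q = 899.
dQ/dP = −31.
ε = (dQ/dP)(P/Q) = (-31)(115/899).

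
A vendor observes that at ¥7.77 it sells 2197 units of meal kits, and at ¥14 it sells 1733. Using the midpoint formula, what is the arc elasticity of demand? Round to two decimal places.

-0.41

ΔQ = 1733 − 2197 = -464; ΔP = 14 − 7.77 = 6.23.
Midpoints: P̄ = 10.88, Q̄ = 1965.0.
ε = (ΔQ/ΔP)(P̄/Q̄) = (-464/6.23)(10.88/1965.0).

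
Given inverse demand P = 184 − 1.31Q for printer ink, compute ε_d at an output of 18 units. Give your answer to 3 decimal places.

-6.803

At Q = 18, P = 184 − 1.31(18) = 160.42.
dP/dQ = −1.31, so dQ/dP = 1/(−1.31) = -0.763.
ε = (dQ/dP)(P/Q) = (-0.763)(160.42/18).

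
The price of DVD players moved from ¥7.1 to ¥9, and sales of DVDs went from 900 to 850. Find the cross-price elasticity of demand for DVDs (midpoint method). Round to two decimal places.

ΔQ_x = 850 − 900 = -50; ΔP_y = 9 − 7.1 = 1.9.
Midpoints: P̄_y = 8.05, Q̄_x = 875.0.
ε_xy = (ΔQ_x/ΔP_y)(P̄_y/Q̄_x) = (-50/1.9)(8.05/875.0).

-0.24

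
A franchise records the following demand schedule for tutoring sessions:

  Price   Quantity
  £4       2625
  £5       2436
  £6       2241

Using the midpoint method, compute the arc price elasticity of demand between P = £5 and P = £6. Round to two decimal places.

-0.46

At P = 5, Q = 2436; at P = 6, Q = 2241.
ΔQ = -195, ΔP = 1. Midpoints: P̄ = 5.50, Q̄ = 2338.5.
ε = (ΔQ/ΔP)(P̄/Q̄) = (-195/1)(5.50/2338.5).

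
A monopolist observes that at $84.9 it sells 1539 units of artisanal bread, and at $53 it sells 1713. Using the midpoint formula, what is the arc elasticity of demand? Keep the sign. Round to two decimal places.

-0.23

ΔQ = 1713 − 1539 = 174; ΔP = 53 − 84.9 = -31.9.
Midpoints: P̄ = 68.95, Q̄ = 1626.0.
ε = (ΔQ/ΔP)(P̄/Q̄) = (174/-31.9)(68.95/1626.0).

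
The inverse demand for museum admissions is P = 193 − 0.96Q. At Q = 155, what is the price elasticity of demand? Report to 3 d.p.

-0.297

At Q = 155, P = 193 − 0.96(155) = 44.20.
dP/dQ = −0.96, so dQ/dP = 1/(−0.96) = -1.042.
ε = (dQ/dP)(P/Q) = (-1.042)(44.20/155).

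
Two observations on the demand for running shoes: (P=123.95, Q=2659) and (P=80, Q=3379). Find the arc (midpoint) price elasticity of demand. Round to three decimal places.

ΔQ = 3379 − 2659 = 720; ΔP = 80 − 123.95 = -43.95.
Midpoints: P̄ = 101.97, Q̄ = 3019.0.
ε = (ΔQ/ΔP)(P̄/Q̄) = (720/-43.95)(101.97/3019.0).

-0.553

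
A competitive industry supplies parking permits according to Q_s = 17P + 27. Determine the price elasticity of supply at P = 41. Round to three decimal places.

0.963

At P = 41, Q_s = 724.
dQ_s/dP = 17.
ε_s = (dQ_s/dP)(P/Q_s) = (17)(41/724).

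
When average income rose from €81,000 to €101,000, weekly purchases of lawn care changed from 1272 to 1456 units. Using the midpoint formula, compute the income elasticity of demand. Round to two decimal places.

0.61

ΔQ = 184, ΔI = 20000. Midpoints: Ī = 91,000, Q̄ = 1364.0.
ε_I = (ΔQ/ΔI)(Ī/Q̄) = (184/20000)(91000/1364.0).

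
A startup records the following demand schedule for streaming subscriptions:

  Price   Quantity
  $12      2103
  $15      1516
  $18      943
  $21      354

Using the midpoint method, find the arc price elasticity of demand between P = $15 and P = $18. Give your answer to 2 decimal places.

-2.56

At P = 15, Q = 1516; at P = 18, Q = 943.
ΔQ = -573, ΔP = 3. Midpoints: P̄ = 16.50, Q̄ = 1229.5.
ε = (ΔQ/ΔP)(P̄/Q̄) = (-573/3)(16.50/1229.5).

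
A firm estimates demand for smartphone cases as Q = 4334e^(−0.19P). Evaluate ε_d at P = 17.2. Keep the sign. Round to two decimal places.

At P = 17.2, Q = 165.050.
dQ/dP = −0.19·4334e^(−0.19P) = −0.19Q = -31.359.
ε = (dQ/dP)(P/Q) = (-31.359)(17.2/165.050).

-3.27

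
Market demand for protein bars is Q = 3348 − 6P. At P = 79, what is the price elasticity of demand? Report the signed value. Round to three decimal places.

At P = 79, Q = 2874.
dQ/dP = −6.
ε = (dQ/dP)(P/Q) = (-6)(79/2874).

-0.165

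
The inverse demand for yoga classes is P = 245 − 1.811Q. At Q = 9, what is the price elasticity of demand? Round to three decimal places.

-14.032

At Q = 9, P = 245 − 1.811(9) = 228.70.
dP/dQ = −1.811, so dQ/dP = 1/(−1.811) = -0.552.
ε = (dQ/dP)(P/Q) = (-0.552)(228.70/9).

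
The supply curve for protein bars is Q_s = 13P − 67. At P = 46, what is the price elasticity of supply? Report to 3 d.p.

1.126

At P = 46, Q_s = 531.
dQ_s/dP = 13.
ε_s = (dQ_s/dP)(P/Q_s) = (13)(46/531).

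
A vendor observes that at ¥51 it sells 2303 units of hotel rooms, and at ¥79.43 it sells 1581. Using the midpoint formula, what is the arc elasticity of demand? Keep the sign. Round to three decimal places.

-0.853

ΔQ = 1581 − 2303 = -722; ΔP = 79.43 − 51 = 28.43.
Midpoints: P̄ = 65.22, Q̄ = 1942.0.
ε = (ΔQ/ΔP)(P̄/Q̄) = (-722/28.43)(65.22/1942.0).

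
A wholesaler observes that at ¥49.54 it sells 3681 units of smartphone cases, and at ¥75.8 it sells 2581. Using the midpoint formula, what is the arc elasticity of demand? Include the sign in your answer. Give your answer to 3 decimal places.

ΔQ = 2581 − 3681 = -1100; ΔP = 75.8 − 49.54 = 26.26.
Midpoints: P̄ = 62.67, Q̄ = 3131.0.
ε = (ΔQ/ΔP)(P̄/Q̄) = (-1100/26.26)(62.67/3131.0).

-0.838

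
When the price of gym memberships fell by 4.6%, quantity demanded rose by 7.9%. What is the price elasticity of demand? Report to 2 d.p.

-1.72

ε = %ΔQ / %ΔP = (7.9)/(-4.6) = -1.717.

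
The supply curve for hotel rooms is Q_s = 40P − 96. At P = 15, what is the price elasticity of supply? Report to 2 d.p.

At P = 15, Q_s = 504.
dQ_s/dP = 40.
ε_s = (dQ_s/dP)(P/Q_s) = (40)(15/504).

1.19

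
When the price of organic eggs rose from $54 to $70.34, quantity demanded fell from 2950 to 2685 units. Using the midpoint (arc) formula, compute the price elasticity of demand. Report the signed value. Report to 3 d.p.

-0.358

ΔQ = 2685 − 2950 = -265; ΔP = 70.34 − 54 = 16.34.
Midpoints: P̄ = 62.17, Q̄ = 2817.5.
ε = (ΔQ/ΔP)(P̄/Q̄) = (-265/16.34)(62.17/2817.5).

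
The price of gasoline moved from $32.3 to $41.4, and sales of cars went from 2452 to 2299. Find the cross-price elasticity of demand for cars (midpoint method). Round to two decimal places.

-0.26

ΔQ_x = 2299 − 2452 = -153; ΔP_y = 41.4 − 32.3 = 9.1.
Midpoints: P̄_y = 36.85, Q̄_x = 2375.5.
ε_xy = (ΔQ_x/ΔP_y)(P̄_y/Q̄_x) = (-153/9.1)(36.85/2375.5).
ε_xy < 0, so the goods are complements.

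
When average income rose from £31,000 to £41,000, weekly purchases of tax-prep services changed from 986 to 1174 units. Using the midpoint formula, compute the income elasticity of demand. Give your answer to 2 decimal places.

0.63

ΔQ = 188, ΔI = 10000. Midpoints: Ī = 36,000, Q̄ = 1080.0.
ε_I = (ΔQ/ΔI)(Ī/Q̄) = (188/10000)(36000/1080.0).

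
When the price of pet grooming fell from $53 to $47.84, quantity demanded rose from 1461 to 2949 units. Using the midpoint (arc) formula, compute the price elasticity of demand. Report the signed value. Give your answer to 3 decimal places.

ΔQ = 2949 − 1461 = 1488; ΔP = 47.84 − 53 = -5.16.
Midpoints: P̄ = 50.42, Q̄ = 2205.0.
ε = (ΔQ/ΔP)(P̄/Q̄) = (1488/-5.16)(50.42/2205.0).

-6.594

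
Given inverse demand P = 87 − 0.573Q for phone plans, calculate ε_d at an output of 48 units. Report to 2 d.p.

At Q = 48, P = 87 − 0.573(48) = 59.50.
dP/dQ = −0.573, so dQ/dP = 1/(−0.573) = -1.745.
ε = (dQ/dP)(P/Q) = (-1.745)(59.50/48).

-2.16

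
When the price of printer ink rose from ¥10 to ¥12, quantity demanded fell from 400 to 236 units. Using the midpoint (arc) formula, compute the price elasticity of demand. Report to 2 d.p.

-2.84

ΔQ = 236 − 400 = -164; ΔP = 12 − 10 = 2.
Midpoints: P̄ = 11.00, Q̄ = 318.0.
ε = (ΔQ/ΔP)(P̄/Q̄) = (-164/2)(11.00/318.0).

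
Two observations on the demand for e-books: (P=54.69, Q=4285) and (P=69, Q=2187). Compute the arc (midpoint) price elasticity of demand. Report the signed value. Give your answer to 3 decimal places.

-2.802

ΔQ = 2187 − 4285 = -2098; ΔP = 69 − 54.69 = 14.31.
Midpoints: P̄ = 61.84, Q̄ = 3236.0.
ε = (ΔQ/ΔP)(P̄/Q̄) = (-2098/14.31)(61.84/3236.0).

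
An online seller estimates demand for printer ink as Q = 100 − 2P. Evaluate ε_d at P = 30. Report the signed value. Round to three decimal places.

At P = 30, Q = 40.
dQ/dP = −2.
ε = (dQ/dP)(P/Q) = (-2)(30/40).

-1.500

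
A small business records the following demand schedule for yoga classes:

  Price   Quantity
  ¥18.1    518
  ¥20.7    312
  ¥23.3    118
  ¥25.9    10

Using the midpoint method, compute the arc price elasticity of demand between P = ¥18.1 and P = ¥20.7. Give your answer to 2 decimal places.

-3.70

At P = 18.1, Q = 518; at P = 20.7, Q = 312.
ΔQ = -206, ΔP = 2.6. Midpoints: P̄ = 19.40, Q̄ = 415.0.
ε = (ΔQ/ΔP)(P̄/Q̄) = (-206/2.6)(19.40/415.0).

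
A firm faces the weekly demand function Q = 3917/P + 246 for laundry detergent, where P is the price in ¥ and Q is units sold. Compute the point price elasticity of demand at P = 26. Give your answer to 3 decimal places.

At P = 26, Q = 396.654.
dQ/dP = −3917/P² = -5.794.
ε = (dQ/dP)(P/Q) = (-5.794)(26/396.654).
|ε| < 1, so demand is inelastic at this price.

-0.380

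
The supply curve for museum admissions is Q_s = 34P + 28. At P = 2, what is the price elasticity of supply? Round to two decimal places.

At P = 2, Q_s = 96.
dQ_s/dP = 34.
ε_s = (dQ_s/dP)(P/Q_s) = (34)(2/96).

0.71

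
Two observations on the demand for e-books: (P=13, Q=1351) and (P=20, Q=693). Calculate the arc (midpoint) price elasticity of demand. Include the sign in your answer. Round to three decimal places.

ΔQ = 693 − 1351 = -658; ΔP = 20 − 13 = 7.
Midpoints: P̄ = 16.50, Q̄ = 1022.0.
ε = (ΔQ/ΔP)(P̄/Q̄) = (-658/7)(16.50/1022.0).

-1.518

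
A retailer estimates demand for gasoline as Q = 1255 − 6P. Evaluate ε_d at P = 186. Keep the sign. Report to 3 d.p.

At P = 186, Q = 139.
dQ/dP = −6.
ε = (dQ/dP)(P/Q) = (-6)(186/139).

-8.029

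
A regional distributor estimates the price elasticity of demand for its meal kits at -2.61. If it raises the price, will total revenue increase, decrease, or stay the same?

|ε| = 2.61 > 1, so demand is elastic. A price rise therefore reduces total revenue.

decrease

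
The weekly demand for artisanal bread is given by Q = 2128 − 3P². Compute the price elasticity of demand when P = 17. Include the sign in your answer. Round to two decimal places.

At P = 17, Q = 1261.
dQ/dP = −6P = -102.
ε = (dQ/dP)(P/Q) = (-102)(17/1261).

-1.38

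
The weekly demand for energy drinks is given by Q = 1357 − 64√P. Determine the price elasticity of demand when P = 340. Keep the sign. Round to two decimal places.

At P = 340, Q = 176.898.
dQ/dP = −64/(2√P) = -1.735.
ε = (dQ/dP)(P/Q) = (-1.735)(340/176.898).

-3.34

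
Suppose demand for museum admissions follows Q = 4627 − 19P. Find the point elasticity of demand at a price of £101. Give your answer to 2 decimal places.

At P = 101, Q = 2708.
dQ/dP = −19.
ε = (dQ/dP)(P/Q) = (-19)(101/2708).
|ε| < 1, so demand is inelastic at this price.

-0.71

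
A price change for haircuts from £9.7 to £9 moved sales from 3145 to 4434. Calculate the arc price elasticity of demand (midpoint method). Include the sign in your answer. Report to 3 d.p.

ΔQ = 4434 − 3145 = 1289; ΔP = 9 − 9.7 = -0.7.
Midpoints: P̄ = 9.35, Q̄ = 3789.5.
ε = (ΔQ/ΔP)(P̄/Q̄) = (1289/-0.7)(9.35/3789.5).

-4.543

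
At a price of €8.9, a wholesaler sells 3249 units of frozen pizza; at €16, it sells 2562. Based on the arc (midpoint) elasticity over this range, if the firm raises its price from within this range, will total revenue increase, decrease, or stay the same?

Arc ε = (-687/7.1)(12.45/2905.5) ≈ -0.415.
|ε| = 0.41 < 1, so demand is inelastic. A price rise therefore raises total revenue.

increase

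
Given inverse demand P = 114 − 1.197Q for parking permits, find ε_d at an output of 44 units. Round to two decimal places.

-1.16

At Q = 44, P = 114 − 1.197(44) = 61.33.
dP/dQ = −1.197, so dQ/dP = 1/(−1.197) = -0.835.
ε = (dQ/dP)(P/Q) = (-0.835)(61.33/44).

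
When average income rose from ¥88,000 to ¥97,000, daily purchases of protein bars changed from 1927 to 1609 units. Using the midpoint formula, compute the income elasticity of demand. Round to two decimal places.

ΔQ = -318, ΔI = 9000. Midpoints: Ī = 92,500, Q̄ = 1768.0.
ε_I = (ΔQ/ΔI)(Ī/Q̄) = (-318/9000)(92500/1768.0).

-1.85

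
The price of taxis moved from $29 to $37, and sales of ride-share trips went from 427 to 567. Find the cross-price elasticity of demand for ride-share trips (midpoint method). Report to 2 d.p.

ΔQ_x = 567 − 427 = 140; ΔP_y = 37 − 29 = 8.
Midpoints: P̄_y = 33.00, Q̄_x = 497.0.
ε_xy = (ΔQ_x/ΔP_y)(P̄_y/Q̄_x) = (140/8)(33.00/497.0).

1.16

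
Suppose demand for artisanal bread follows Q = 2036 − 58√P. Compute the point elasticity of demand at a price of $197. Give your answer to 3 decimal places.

At P = 197, Q = 1221.931.
dQ/dP = −58/(2√P) = -2.066.
ε = (dQ/dP)(P/Q) = (-2.066)(197/1221.931).
|ε| < 1, so demand is inelastic at this price.

-0.333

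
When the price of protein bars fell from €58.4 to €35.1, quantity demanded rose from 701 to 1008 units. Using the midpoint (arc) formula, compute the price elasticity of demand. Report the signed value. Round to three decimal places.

-0.721

ΔQ = 1008 − 701 = 307; ΔP = 35.1 − 58.4 = -23.3.
Midpoints: P̄ = 46.75, Q̄ = 854.5.
ε = (ΔQ/ΔP)(P̄/Q̄) = (307/-23.3)(46.75/854.5).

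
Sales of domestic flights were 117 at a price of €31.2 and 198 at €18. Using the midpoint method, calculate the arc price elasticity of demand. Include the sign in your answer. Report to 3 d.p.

ΔQ = 198 − 117 = 81; ΔP = 18 − 31.2 = -13.2.
Midpoints: P̄ = 24.60, Q̄ = 157.5.
ε = (ΔQ/ΔP)(P̄/Q̄) = (81/-13.2)(24.60/157.5).

-0.958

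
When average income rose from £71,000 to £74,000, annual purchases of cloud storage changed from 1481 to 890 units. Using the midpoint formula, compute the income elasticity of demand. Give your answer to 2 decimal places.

-12.05

ΔQ = -591, ΔI = 3000. Midpoints: Ī = 72,500, Q̄ = 1185.5.
ε_I = (ΔQ/ΔI)(Ī/Q̄) = (-591/3000)(72500/1185.5).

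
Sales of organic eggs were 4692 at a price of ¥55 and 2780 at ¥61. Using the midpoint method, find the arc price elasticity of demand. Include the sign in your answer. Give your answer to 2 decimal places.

-4.95

ΔQ = 2780 − 4692 = -1912; ΔP = 61 − 55 = 6.
Midpoints: P̄ = 58.00, Q̄ = 3736.0.
ε = (ΔQ/ΔP)(P̄/Q̄) = (-1912/6)(58.00/3736.0).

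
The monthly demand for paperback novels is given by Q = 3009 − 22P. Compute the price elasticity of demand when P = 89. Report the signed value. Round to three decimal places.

At P = 89, Q = 1051.
dQ/dP = −22.
ε = (dQ/dP)(P/Q) = (-22)(89/1051).

-1.863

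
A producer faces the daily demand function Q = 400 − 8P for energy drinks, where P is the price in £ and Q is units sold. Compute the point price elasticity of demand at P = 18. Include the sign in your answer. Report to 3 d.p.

At P = 18, Q = 256.
dQ/dP = −8.
ε = (dQ/dP)(P/Q) = (-8)(18/256).
|ε| < 1, so demand is inelastic at this price.

-0.563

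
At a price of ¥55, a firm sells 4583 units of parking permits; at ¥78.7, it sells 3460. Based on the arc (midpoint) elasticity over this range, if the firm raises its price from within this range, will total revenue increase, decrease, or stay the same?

Arc ε = (-1123/23.7)(66.85/4021.5) ≈ -0.788.
|ε| = 0.79 < 1, so demand is inelastic. A price rise therefore raises total revenue.

increase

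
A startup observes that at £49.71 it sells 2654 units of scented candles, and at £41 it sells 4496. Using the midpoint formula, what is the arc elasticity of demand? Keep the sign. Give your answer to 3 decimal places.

ΔQ = 4496 − 2654 = 1842; ΔP = 41 − 49.71 = -8.71.
Midpoints: P̄ = 45.36, Q̄ = 3575.0.
ε = (ΔQ/ΔP)(P̄/Q̄) = (1842/-8.71)(45.36/3575.0).

-2.683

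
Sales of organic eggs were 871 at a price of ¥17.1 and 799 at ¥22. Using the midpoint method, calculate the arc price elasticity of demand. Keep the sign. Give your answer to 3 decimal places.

ΔQ = 799 − 871 = -72; ΔP = 22 − 17.1 = 4.9.
Midpoints: P̄ = 19.55, Q̄ = 835.0.
ε = (ΔQ/ΔP)(P̄/Q̄) = (-72/4.9)(19.55/835.0).

-0.344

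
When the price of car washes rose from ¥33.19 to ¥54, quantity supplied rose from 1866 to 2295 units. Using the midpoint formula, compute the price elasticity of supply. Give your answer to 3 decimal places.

0.432

ΔQ = 2295 − 1866 = 429; ΔP = 54 − 33.19 = 20.81.
Midpoints: P̄ = 43.59, Q̄ = 2080.5.
ε_s = (ΔQ/ΔP)(P̄/Q̄) = (429/20.81)(43.59/2080.5).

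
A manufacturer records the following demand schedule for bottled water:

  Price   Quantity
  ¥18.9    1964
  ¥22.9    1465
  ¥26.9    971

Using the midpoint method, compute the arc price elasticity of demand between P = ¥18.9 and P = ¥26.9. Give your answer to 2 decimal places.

At P = 18.9, Q = 1964; at P = 26.9, Q = 971.
ΔQ = -993, ΔP = 8.0. Midpoints: P̄ = 22.90, Q̄ = 1467.5.
ε = (ΔQ/ΔP)(P̄/Q̄) = (-993/8.0)(22.90/1467.5).

-1.94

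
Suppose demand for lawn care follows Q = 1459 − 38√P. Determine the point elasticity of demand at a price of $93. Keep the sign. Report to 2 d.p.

At P = 93, Q = 1092.541.
dQ/dP = −38/(2√P) = -1.970.
ε = (dQ/dP)(P/Q) = (-1.970)(93/1092.541).
|ε| < 1, so demand is inelastic at this price.

-0.17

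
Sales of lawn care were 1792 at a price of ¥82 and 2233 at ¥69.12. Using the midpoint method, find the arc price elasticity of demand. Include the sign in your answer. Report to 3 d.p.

ΔQ = 2233 − 1792 = 441; ΔP = 69.12 − 82 = -12.88.
Midpoints: P̄ = 75.56, Q̄ = 2012.5.
ε = (ΔQ/ΔP)(P̄/Q̄) = (441/-12.88)(75.56/2012.5).

-1.286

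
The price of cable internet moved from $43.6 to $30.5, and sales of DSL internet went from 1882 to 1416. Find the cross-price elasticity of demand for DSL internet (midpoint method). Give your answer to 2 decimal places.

ΔQ_x = 1416 − 1882 = -466; ΔP_y = 30.5 − 43.6 = -13.1.
Midpoints: P̄_y = 37.05, Q̄_x = 1649.0.
ε_xy = (ΔQ_x/ΔP_y)(P̄_y/Q̄_x) = (-466/-13.1)(37.05/1649.0).
ε_xy > 0, so the goods are substitutes.

0.80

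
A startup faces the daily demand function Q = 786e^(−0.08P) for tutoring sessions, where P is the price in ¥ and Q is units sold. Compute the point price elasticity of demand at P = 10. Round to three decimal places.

At P = 10, Q = 353.173.
dQ/dP = −0.08·786e^(−0.08P) = −0.08Q = -28.254.
ε = (dQ/dP)(P/Q) = (-28.254)(10/353.173).
|ε| < 1, so demand is inelastic at this price.

-0.800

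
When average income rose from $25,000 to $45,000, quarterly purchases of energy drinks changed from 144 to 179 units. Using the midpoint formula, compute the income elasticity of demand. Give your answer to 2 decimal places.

0.38

ΔQ = 35, ΔI = 20000. Midpoints: Ī = 35,000, Q̄ = 161.5.
ε_I = (ΔQ/ΔI)(Ī/Q̄) = (35/20000)(35000/161.5).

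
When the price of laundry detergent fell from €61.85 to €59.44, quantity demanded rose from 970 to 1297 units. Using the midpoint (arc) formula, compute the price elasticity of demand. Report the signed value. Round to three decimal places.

-7.259

ΔQ = 1297 − 970 = 327; ΔP = 59.44 − 61.85 = -2.41.
Midpoints: P̄ = 60.64, Q̄ = 1133.5.
ε = (ΔQ/ΔP)(P̄/Q̄) = (327/-2.41)(60.64/1133.5).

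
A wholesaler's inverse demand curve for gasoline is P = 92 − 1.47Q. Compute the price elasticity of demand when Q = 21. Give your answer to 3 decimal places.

-1.980

At Q = 21, P = 92 − 1.47(21) = 61.13.
dP/dQ = −1.47, so dQ/dP = 1/(−1.47) = -0.680.
ε = (dQ/dP)(P/Q) = (-0.680)(61.13/21).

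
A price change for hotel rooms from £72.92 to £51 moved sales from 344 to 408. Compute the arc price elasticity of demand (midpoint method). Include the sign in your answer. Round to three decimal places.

-0.481

ΔQ = 408 − 344 = 64; ΔP = 51 − 72.92 = -21.92.
Midpoints: P̄ = 61.96, Q̄ = 376.0.
ε = (ΔQ/ΔP)(P̄/Q̄) = (64/-21.92)(61.96/376.0).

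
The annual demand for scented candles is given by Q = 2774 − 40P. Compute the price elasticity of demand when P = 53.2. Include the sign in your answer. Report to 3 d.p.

-3.294

At P = 53.2, Q = 646.
dQ/dP = −40.
ε = (dQ/dP)(P/Q) = (-40)(53.2/646).
|ε| > 1, so demand is elastic at this price.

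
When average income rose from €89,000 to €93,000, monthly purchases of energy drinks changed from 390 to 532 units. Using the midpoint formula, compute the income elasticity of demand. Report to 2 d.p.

7.01

ΔQ = 142, ΔI = 4000. Midpoints: Ī = 91,000, Q̄ = 461.0.
ε_I = (ΔQ/ΔI)(Ī/Q̄) = (142/4000)(91000/461.0).
ε_I > 0, so the good is normal.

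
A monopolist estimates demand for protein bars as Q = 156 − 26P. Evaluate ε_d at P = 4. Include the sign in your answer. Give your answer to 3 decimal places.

At P = 4, Q = 52.
dQ/dP = −26.
ε = (dQ/dP)(P/Q) = (-26)(4/52).

-2.000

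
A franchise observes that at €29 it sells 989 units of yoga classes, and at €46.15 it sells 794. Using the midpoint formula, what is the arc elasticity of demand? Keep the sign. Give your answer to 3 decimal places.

-0.479

ΔQ = 794 − 989 = -195; ΔP = 46.15 − 29 = 17.15.
Midpoints: P̄ = 37.58, Q̄ = 891.5.
ε = (ΔQ/ΔP)(P̄/Q̄) = (-195/17.15)(37.58/891.5).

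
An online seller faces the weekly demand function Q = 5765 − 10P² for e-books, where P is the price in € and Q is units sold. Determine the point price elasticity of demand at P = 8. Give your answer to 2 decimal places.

-0.25

At P = 8, Q = 5125.
dQ/dP = −20P = -160.
ε = (dQ/dP)(P/Q) = (-160)(8/5125).
|ε| < 1, so demand is inelastic at this price.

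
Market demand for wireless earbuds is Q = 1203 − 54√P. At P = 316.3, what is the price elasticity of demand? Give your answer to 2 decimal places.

At P = 316.3, Q = 242.619.
dQ/dP = −54/(2√P) = -1.518.
ε = (dQ/dP)(P/Q) = (-1.518)(316.3/242.619).

-1.98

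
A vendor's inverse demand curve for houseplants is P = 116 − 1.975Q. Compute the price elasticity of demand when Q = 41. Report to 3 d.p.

-0.433

At Q = 41, P = 116 − 1.975(41) = 35.02.
dP/dQ = −1.975, so dQ/dP = 1/(−1.975) = -0.506.
ε = (dQ/dP)(P/Q) = (-0.506)(35.02/41).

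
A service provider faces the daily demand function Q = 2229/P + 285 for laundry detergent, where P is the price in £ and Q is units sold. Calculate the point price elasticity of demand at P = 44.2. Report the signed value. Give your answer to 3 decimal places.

At P = 44.2, Q = 335.430.
dQ/dP = −2229/P² = -1.141.
ε = (dQ/dP)(P/Q) = (-1.141)(44.2/335.430).
|ε| < 1, so demand is inelastic at this price.

-0.150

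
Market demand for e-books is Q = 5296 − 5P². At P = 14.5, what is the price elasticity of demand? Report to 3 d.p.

-0.495

At P = 14.5, Q = 4244.750.
dQ/dP = −10P = -145.
ε = (dQ/dP)(P/Q) = (-145)(14.5/4244.750).
|ε| < 1, so demand is inelastic at this price.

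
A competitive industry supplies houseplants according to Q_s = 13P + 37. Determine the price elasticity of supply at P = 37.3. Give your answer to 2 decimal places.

At P = 37.3, Q_s = 521.90.
dQ_s/dP = 13.
ε_s = (dQ_s/dP)(P/Q_s) = (13)(37.3/521.90).

0.93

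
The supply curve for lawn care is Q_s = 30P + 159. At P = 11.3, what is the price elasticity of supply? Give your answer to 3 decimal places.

0.681

At P = 11.3, Q_s = 498.
dQ_s/dP = 30.
ε_s = (dQ_s/dP)(P/Q_s) = (30)(11.3/498).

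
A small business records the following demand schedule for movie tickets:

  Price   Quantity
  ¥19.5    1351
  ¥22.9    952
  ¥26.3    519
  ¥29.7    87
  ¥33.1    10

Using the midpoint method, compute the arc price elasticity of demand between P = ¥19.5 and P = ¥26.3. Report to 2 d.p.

At P = 19.5, Q = 1351; at P = 26.3, Q = 519.
ΔQ = -832, ΔP = 6.8. Midpoints: P̄ = 22.90, Q̄ = 935.0.
ε = (ΔQ/ΔP)(P̄/Q̄) = (-832/6.8)(22.90/935.0).

-3.00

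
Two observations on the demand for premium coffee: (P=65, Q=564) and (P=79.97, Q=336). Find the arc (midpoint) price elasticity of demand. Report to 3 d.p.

-2.453

ΔQ = 336 − 564 = -228; ΔP = 79.97 − 65 = 14.97.
Midpoints: P̄ = 72.48, Q̄ = 450.0.
ε = (ΔQ/ΔP)(P̄/Q̄) = (-228/14.97)(72.48/450.0).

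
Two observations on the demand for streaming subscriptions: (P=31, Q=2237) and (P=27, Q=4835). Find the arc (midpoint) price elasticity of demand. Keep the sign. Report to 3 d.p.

-5.327

ΔQ = 4835 − 2237 = 2598; ΔP = 27 − 31 = -4.
Midpoints: P̄ = 29.00, Q̄ = 3536.0.
ε = (ΔQ/ΔP)(P̄/Q̄) = (2598/-4)(29.00/3536.0).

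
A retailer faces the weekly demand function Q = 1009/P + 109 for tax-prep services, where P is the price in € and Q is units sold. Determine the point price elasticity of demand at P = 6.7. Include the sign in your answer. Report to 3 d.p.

At P = 6.7, Q = 259.597.
dQ/dP = −1009/P² = -22.477.
ε = (dQ/dP)(P/Q) = (-22.477)(6.7/259.597).
|ε| < 1, so demand is inelastic at this price.

-0.580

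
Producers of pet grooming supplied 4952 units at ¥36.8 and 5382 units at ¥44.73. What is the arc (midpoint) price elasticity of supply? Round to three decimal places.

ΔQ = 5382 − 4952 = 430; ΔP = 44.73 − 36.8 = 7.93.
Midpoints: P̄ = 40.77, Q̄ = 5167.0.
ε_s = (ΔQ/ΔP)(P̄/Q̄) = (430/7.93)(40.77/5167.0).

0.428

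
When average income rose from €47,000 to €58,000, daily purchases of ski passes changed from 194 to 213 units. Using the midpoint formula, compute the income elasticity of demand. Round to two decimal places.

ΔQ = 19, ΔI = 11000. Midpoints: Ī = 52,500, Q̄ = 203.5.
ε_I = (ΔQ/ΔI)(Ī/Q̄) = (19/11000)(52500/203.5).

0.45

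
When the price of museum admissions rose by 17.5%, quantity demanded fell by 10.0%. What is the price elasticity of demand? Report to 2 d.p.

-0.57

ε = %ΔQ / %ΔP = (-10.0)/(17.5) = -0.571.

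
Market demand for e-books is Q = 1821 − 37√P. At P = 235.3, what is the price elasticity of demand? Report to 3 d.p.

-0.226

At P = 235.3, Q = 1253.439.
dQ/dP = −37/(2√P) = -1.206.
ε = (dQ/dP)(P/Q) = (-1.206)(235.3/1253.439).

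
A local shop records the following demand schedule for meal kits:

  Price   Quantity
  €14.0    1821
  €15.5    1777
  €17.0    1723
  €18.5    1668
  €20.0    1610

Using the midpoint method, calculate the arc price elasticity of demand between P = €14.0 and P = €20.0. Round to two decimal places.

At P = 14.0, Q = 1821; at P = 20.0, Q = 1610.
ΔQ = -211, ΔP = 6.0. Midpoints: P̄ = 17.00, Q̄ = 1715.5.
ε = (ΔQ/ΔP)(P̄/Q̄) = (-211/6.0)(17.00/1715.5).

-0.35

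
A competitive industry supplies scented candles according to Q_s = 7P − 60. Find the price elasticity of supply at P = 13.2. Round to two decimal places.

At P = 13.2, Q_s = 32.40.
dQ_s/dP = 7.
ε_s = (dQ_s/dP)(P/Q_s) = (7)(13.2/32.40).

2.85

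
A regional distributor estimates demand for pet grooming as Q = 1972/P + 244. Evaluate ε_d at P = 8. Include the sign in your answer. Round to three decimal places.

-0.503

At P = 8, Q = 490.500.
dQ/dP = −1972/P² = -30.812.
ε = (dQ/dP)(P/Q) = (-30.812)(8/490.500).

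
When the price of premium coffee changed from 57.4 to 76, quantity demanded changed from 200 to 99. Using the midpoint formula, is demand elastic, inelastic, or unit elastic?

Arc ε ≈ -2.423.
|ε| = 2.42 > 1.

elastic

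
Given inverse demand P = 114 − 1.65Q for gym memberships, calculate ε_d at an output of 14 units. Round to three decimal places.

-3.935

At Q = 14, P = 114 − 1.65(14) = 90.90.
dP/dQ = −1.65, so dQ/dP = 1/(−1.65) = -0.606.
ε = (dQ/dP)(P/Q) = (-0.606)(90.90/14).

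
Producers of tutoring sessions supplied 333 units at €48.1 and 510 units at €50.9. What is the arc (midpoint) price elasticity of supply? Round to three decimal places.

7.424

ΔQ = 510 − 333 = 177; ΔP = 50.9 − 48.1 = 2.8.
Midpoints: P̄ = 49.50, Q̄ = 421.5.
ε_s = (ΔQ/ΔP)(P̄/Q̄) = (177/2.8)(49.50/421.5).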